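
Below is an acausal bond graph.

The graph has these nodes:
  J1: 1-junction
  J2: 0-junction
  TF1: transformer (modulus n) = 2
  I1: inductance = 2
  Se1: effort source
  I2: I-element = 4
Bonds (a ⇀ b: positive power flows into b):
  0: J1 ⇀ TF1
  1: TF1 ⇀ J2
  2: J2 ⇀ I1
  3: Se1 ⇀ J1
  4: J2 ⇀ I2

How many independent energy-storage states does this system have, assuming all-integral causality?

2  (I1, I2 all integral)

β3 |J1  (Se1 fixes effort; stroke away)
β0 |TF1  (closing 1-jn rule on J1)
β1 |J2  (through TF1, causality passes straight; one stroke at TF1)
β2 |I1  (J2: bond 1 brought effort, rest push out)
β4 |I2  (J2: bond 1 brought effort, rest push out)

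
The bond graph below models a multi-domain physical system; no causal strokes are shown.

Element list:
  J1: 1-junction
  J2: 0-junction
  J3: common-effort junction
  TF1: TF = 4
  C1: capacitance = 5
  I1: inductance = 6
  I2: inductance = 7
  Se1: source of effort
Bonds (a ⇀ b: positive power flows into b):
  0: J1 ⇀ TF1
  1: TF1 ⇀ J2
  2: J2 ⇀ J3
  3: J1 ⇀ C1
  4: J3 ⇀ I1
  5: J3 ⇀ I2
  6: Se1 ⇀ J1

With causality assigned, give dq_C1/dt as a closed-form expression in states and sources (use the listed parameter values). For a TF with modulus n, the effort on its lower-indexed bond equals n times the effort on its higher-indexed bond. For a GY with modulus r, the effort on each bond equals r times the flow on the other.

β6 stroke→J1  (Se1: effort source, stroke at far end)
β3 stroke→J1  (C1: C, integral causality)
β0 stroke→TF1  (J1: last free bond brings flow in)
β1 stroke→J2  (TF TF1: opposite of bond 0)
β2 stroke→J3  (J2: bond 1 brought effort, rest push out)
β4 stroke→I1  (0-jn J3 has e-setter on 2)
β5 stroke→I2  (J3 effort already set via bond 2)

dq_C1/dt = p_I1/24 + p_I2/28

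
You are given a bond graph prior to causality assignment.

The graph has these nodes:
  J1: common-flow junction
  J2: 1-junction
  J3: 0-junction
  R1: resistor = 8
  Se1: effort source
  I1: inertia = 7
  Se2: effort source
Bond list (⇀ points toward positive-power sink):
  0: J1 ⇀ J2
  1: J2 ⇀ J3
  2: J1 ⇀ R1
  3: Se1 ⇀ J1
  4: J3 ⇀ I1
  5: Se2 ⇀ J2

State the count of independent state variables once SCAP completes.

β3 |J1  (Se1 fixes effort; stroke away)
β5 |J2  (source Se2 imposes e)
β4 |I1  (I1: I, integral causality)
β1 |J3  (J3 needs exactly one e-in)
β0 |J2  (J2: bond 1 brought flow, rest push out)
β2 |J1  (1-jn J1 has f-setter on 0)

1  (I1 all integral)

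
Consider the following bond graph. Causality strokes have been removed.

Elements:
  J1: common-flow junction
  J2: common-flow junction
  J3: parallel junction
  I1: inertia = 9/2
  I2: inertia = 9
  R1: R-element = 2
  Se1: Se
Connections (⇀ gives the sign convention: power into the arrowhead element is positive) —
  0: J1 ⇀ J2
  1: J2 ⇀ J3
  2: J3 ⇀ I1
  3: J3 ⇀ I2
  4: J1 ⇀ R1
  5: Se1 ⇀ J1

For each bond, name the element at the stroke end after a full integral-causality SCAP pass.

#0 →J2
#1 →J3
#2 →I1
#3 →I2
#4 →J1
#5 →J1

β5 stroke→J1  (Se1 fixes effort; stroke away)
β2 stroke→I1  (I1 outputs flow p/I1)
β3 stroke→I2  (I2 outputs flow p/I2)
β1 stroke→J3  (closing 0-jn rule on J3)
β0 stroke→J2  (common-f at J2 fixed by 1)
β4 stroke→J1  (1-jn J1 has f-setter on 0)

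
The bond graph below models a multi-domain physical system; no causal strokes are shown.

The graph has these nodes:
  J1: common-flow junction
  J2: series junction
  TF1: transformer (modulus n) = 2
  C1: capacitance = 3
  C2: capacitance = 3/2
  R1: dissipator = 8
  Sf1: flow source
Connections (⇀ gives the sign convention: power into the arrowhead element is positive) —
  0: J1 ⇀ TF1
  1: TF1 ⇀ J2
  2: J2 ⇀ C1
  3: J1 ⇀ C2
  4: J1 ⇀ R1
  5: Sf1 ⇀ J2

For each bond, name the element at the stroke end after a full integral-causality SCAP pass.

β0 →TF1
β1 →J2
β2 →J2
β3 →J1
β4 →J1
β5 →Sf1

bond 5 |Sf1  (Sf1 (Sf) sets flow on bond)
bond 1 |J2  (common-f at J2 fixed by 5)
bond 2 |J2  (J2 flow already set via bond 5)
bond 0 |TF1  (TF TF1: opposite of bond 1)
bond 3 |J1  (1-jn J1 has f-setter on 0)
bond 4 |J1  (J1 flow already set via bond 0)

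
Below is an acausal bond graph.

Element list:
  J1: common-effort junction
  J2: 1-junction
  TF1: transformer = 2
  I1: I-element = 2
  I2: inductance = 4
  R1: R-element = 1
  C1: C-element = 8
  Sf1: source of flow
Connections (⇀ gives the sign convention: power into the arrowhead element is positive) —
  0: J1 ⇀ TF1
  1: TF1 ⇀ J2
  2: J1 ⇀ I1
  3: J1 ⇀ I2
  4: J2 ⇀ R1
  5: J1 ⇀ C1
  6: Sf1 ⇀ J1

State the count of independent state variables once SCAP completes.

3  (C1, I1, I2 all integral)

bond 6 stroke at Sf1  (source Sf1 imposes f)
bond 2 stroke at I1  (I1 outputs flow p/I1)
bond 3 stroke at I2  (prefer integral on I2)
bond 5 stroke at J1  (C1: C, integral causality)
bond 0 stroke at TF1  (J1: bond 5 brought effort, rest push out)
bond 1 stroke at J2  (TF1: transformer flips bond 0)
bond 4 stroke at R1  (J2: last free bond brings flow in)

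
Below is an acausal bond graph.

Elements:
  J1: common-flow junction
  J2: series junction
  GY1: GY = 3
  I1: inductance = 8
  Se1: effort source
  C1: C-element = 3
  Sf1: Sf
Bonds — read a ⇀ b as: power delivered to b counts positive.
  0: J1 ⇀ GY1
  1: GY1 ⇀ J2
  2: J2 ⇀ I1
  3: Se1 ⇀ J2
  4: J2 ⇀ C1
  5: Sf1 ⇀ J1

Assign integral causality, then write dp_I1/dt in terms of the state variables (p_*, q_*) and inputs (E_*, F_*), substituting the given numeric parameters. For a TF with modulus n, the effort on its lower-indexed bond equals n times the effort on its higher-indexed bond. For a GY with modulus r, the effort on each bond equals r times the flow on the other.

dp_I1/dt = E_Se1 + 3*F_Sf1 - q_C1/3

β3 stroke at J2  (source Se1 imposes e)
β5 stroke at Sf1  (Sf1 fixes flow; stroke at Sf1)
β0 stroke at J1  (J1 flow already set via bond 5)
β1 stroke at J2  (GY1: gyrator matches bond 0)
β2 stroke at I1  (I1 outputs flow p/I1)
β4 stroke at J2  (J2: bond 2 brought flow, rest push out)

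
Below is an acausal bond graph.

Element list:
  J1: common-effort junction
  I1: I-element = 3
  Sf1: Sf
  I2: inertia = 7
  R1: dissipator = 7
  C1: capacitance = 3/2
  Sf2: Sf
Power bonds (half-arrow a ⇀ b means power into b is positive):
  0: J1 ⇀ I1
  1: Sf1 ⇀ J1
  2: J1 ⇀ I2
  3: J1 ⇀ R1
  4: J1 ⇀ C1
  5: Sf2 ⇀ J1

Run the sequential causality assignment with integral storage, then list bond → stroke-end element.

bond 0 |I1
bond 1 |Sf1
bond 2 |I2
bond 3 |R1
bond 4 |J1
bond 5 |Sf2

#1 →Sf1  (Sf1: flow source, stroke at near end)
#5 →Sf2  (source Sf2 imposes f)
#0 →I1  (I1: I, integral causality)
#2 →I2  (I2 outputs flow p/I2)
#4 →J1  (prefer integral on C1)
#3 →R1  (0-jn J1 has e-setter on 4)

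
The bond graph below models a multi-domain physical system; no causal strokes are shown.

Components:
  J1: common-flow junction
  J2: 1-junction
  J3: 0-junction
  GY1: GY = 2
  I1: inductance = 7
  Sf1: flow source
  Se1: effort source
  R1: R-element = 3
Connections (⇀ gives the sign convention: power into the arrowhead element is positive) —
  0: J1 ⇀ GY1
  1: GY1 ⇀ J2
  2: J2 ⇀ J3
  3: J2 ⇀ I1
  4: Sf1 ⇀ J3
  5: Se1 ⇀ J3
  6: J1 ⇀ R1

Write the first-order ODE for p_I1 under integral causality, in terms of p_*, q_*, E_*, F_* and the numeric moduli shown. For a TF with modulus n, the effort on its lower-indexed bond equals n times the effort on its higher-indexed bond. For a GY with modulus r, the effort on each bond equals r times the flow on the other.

bond 4 stroke at Sf1  (Sf1 fixes flow; stroke at Sf1)
bond 5 stroke at J3  (Se1 (Se) sets effort on bond)
bond 2 stroke at J2  (J3: bond 5 brought effort, rest push out)
bond 3 stroke at I1  (prefer integral on I1)
bond 1 stroke at J2  (J2: bond 3 brought flow, rest push out)
bond 0 stroke at J1  (GY1: gyrator matches bond 1)
bond 6 stroke at R1  (closing 1-jn rule on J1)

dp_I1/dt = -E_Se1 - 4*p_I1/21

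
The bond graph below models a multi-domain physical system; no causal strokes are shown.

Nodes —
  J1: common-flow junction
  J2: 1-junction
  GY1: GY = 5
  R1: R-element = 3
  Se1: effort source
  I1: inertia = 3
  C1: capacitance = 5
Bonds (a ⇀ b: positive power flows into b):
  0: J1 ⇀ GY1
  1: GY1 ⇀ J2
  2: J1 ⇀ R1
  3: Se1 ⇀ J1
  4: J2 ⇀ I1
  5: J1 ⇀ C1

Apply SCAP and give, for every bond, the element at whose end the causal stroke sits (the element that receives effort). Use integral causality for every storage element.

b0 →J1
b1 →J2
b2 →R1
b3 →J1
b4 →I1
b5 →J1

b3 stroke→J1  (Se1 fixes effort; stroke away)
b4 stroke→I1  (I1 outputs flow p/I1)
b1 stroke→J2  (J2: bond 4 brought flow, rest push out)
b0 stroke→J1  (GY GY1: same side as bond 1)
b5 stroke→J1  (C1 integral (e out))
b2 stroke→R1  (closing 1-jn rule on J1)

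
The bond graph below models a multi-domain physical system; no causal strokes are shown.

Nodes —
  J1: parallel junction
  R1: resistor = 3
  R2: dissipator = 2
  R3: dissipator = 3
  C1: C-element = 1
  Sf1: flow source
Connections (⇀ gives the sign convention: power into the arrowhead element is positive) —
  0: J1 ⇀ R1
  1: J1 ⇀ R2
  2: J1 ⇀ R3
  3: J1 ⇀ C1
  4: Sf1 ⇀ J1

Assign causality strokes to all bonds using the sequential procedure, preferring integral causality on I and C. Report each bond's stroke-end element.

β0 stroke→R1
β1 stroke→R2
β2 stroke→R3
β3 stroke→J1
β4 stroke→Sf1

b4 stroke at Sf1  (source Sf1 imposes f)
b3 stroke at J1  (prefer integral on C1)
b0 stroke at R1  (0-jn J1 has e-setter on 3)
b1 stroke at R2  (J1: bond 3 brought effort, rest push out)
b2 stroke at R3  (0-jn J1 has e-setter on 3)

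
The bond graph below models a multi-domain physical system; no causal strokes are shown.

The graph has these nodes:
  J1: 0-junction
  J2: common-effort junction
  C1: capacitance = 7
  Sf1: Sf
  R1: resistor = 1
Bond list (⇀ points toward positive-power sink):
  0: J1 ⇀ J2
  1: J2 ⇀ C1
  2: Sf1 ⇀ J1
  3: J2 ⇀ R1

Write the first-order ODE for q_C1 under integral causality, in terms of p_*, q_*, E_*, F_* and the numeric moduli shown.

dq_C1/dt = F_Sf1 - q_C1/7

b2 stroke→Sf1  (Sf1 fixes flow; stroke at Sf1)
b0 stroke→J1  (only one effort-in slot at J1)
b1 stroke→J2  (C1: C, integral causality)
b3 stroke→R1  (common-e at J2 fixed by 1)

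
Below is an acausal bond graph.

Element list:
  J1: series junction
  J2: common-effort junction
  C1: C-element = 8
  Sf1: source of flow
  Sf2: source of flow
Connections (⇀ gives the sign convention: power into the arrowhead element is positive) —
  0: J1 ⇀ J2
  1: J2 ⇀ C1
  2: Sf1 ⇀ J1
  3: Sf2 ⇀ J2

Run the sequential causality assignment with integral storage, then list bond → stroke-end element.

bond 2 |Sf1  (Sf1 (Sf) sets flow on bond)
bond 3 |Sf2  (Sf2 fixes flow; stroke at Sf2)
bond 0 |J1  (J1 flow already set via bond 2)
bond 1 |J2  (only one effort-in slot at J2)

β0 →J1
β1 →J2
β2 →Sf1
β3 →Sf2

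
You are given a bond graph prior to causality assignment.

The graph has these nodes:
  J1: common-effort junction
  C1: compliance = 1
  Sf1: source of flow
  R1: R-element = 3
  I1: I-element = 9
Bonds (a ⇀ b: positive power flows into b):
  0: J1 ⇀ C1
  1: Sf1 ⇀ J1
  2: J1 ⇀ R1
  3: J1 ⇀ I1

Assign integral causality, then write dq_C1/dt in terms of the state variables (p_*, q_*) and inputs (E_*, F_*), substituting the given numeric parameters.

#1 stroke at Sf1  (source Sf1 imposes f)
#0 stroke at J1  (C1 outputs effort q/C1)
#2 stroke at R1  (J1: bond 0 brought effort, rest push out)
#3 stroke at I1  (J1 effort already set via bond 0)

dq_C1/dt = F_Sf1 - p_I1/9 - q_C1/3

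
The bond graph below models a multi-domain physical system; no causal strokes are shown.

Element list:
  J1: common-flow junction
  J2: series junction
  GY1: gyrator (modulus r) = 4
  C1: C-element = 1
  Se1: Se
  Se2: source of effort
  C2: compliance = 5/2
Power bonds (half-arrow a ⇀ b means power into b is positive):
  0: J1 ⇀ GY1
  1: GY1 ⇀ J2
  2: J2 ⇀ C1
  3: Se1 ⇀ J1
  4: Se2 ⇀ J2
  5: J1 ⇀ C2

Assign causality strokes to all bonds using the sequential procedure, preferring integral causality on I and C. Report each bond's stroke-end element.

b3 |J1  (Se1 (Se) sets effort on bond)
b4 |J2  (Se2 (Se) sets effort on bond)
b2 |J2  (C1: C, integral causality)
b1 |GY1  (closing 1-jn rule on J2)
b0 |GY1  (GY1: gyrator matches bond 1)
b5 |J1  (J1 flow already set via bond 0)

bond 0 |GY1
bond 1 |GY1
bond 2 |J2
bond 3 |J1
bond 4 |J2
bond 5 |J1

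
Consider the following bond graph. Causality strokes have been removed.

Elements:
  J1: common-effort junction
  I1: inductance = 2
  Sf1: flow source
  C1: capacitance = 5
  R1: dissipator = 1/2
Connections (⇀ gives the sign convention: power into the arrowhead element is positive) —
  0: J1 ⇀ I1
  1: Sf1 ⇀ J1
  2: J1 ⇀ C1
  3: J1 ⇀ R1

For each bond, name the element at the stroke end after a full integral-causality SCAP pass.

β0 stroke at I1
β1 stroke at Sf1
β2 stroke at J1
β3 stroke at R1

β1 |Sf1  (Sf1 fixes flow; stroke at Sf1)
β0 |I1  (I1 integral (f out))
β2 |J1  (C1 integral (e out))
β3 |R1  (0-jn J1 has e-setter on 2)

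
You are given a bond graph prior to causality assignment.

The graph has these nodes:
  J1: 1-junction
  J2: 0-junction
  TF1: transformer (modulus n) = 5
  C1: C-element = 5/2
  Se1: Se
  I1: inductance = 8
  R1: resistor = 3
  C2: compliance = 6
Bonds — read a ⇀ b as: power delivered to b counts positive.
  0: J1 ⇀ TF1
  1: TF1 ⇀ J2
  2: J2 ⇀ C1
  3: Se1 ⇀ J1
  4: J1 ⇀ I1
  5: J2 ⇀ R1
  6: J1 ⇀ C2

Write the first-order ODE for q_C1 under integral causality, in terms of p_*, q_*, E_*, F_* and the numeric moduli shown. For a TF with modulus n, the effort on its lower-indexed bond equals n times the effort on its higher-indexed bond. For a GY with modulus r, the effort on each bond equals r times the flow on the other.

dq_C1/dt = 5*p_I1/8 - 2*q_C1/15

β3 stroke at J1  (source Se1 imposes e)
β2 stroke at J2  (C1: C, integral causality)
β1 stroke at TF1  (J2 effort already set via bond 2)
β5 stroke at R1  (J2: bond 2 brought effort, rest push out)
β0 stroke at J1  (TF1: transformer flips bond 1)
β4 stroke at I1  (I1 integral (f out))
β6 stroke at J1  (J1 flow already set via bond 4)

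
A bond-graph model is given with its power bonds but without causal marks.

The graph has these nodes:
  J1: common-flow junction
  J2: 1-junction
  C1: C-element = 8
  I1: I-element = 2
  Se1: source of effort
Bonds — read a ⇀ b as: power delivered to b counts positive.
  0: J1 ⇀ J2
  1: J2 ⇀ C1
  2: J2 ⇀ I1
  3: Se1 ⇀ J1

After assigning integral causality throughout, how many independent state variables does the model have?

β3 →J1  (Se1 fixes effort; stroke away)
β0 →J2  (only one flow-in slot at J1)
β1 →J2  (C1: C, integral causality)
β2 →I1  (only one flow-in slot at J2)

2  (C1, I1 all integral)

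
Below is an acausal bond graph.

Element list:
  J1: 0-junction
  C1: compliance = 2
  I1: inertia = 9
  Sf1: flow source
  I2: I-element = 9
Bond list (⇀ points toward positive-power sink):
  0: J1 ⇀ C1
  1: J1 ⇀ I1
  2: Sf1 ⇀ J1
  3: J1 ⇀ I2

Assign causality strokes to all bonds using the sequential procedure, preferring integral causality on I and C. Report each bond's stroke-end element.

b0 |J1
b1 |I1
b2 |Sf1
b3 |I2

bond 2 |Sf1  (Sf1 fixes flow; stroke at Sf1)
bond 0 |J1  (prefer integral on C1)
bond 1 |I1  (0-jn J1 has e-setter on 0)
bond 3 |I2  (J1: bond 0 brought effort, rest push out)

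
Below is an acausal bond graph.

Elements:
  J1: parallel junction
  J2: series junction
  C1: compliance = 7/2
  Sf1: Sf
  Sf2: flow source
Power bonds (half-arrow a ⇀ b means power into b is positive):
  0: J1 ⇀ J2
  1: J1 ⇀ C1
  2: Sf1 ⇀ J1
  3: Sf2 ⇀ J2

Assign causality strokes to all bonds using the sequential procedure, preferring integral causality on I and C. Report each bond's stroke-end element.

bond 2 stroke→Sf1  (Sf1 fixes flow; stroke at Sf1)
bond 3 stroke→Sf2  (source Sf2 imposes f)
bond 0 stroke→J2  (J2: bond 3 brought flow, rest push out)
bond 1 stroke→J1  (closing 0-jn rule on J1)

bond 0 |J2
bond 1 |J1
bond 2 |Sf1
bond 3 |Sf2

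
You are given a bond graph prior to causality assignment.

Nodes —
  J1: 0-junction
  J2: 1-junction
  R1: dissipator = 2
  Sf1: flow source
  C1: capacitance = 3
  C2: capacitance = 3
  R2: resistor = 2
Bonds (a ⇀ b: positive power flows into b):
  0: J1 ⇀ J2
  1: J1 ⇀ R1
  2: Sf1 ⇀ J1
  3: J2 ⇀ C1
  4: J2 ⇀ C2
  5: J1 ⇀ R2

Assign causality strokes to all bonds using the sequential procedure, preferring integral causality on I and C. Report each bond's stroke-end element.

b2 →Sf1  (source Sf1 imposes f)
b3 →J2  (C1: C, integral causality)
b4 →J2  (prefer integral on C2)
b0 →J1  (closing 1-jn rule on J2)
b1 →R1  (J1 effort already set via bond 0)
b5 →R2  (J1: bond 0 brought effort, rest push out)

β0 →J1
β1 →R1
β2 →Sf1
β3 →J2
β4 →J2
β5 →R2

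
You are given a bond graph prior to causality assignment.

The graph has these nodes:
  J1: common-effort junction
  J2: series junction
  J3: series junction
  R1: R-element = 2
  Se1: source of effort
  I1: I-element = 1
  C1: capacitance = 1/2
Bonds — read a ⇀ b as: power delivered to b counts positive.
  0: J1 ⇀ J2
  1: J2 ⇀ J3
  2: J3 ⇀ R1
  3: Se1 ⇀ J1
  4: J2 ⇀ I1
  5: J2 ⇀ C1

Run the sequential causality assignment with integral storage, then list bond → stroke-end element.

β3 |J1  (source Se1 imposes e)
β0 |J2  (J1: bond 3 brought effort, rest push out)
β4 |I1  (I1 integral (f out))
β1 |J2  (J2: bond 4 brought flow, rest push out)
β5 |J2  (J2 flow already set via bond 4)
β2 |J3  (J3: bond 1 brought flow, rest push out)

b0 stroke→J2
b1 stroke→J2
b2 stroke→J3
b3 stroke→J1
b4 stroke→I1
b5 stroke→J2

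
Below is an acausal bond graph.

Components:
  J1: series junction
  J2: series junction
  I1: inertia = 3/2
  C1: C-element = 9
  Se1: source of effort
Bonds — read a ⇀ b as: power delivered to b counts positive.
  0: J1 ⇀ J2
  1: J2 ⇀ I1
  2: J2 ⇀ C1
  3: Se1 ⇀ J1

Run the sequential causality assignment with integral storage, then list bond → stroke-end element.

b3 stroke→J1  (Se1 fixes effort; stroke away)
b0 stroke→J2  (only one flow-in slot at J1)
b1 stroke→I1  (I1 outputs flow p/I1)
b2 stroke→J2  (1-jn J2 has f-setter on 1)

bond 0 |J2
bond 1 |I1
bond 2 |J2
bond 3 |J1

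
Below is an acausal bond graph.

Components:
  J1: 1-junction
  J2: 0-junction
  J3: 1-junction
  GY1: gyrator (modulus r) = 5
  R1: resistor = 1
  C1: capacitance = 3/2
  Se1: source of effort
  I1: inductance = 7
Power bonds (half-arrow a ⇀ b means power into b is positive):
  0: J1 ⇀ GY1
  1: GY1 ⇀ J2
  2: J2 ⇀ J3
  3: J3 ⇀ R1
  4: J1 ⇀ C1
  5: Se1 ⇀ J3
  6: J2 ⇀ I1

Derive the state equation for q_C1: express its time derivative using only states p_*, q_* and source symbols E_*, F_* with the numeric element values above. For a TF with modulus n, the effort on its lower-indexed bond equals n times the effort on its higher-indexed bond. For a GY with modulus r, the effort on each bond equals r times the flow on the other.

dq_C1/dt = -E_Se1/5 - p_I1/35 - 2*q_C1/75

β5 stroke at J3  (Se1 (Se) sets effort on bond)
β4 stroke at J1  (C1: C, integral causality)
β0 stroke at GY1  (J1 needs exactly one f-in)
β1 stroke at GY1  (GY GY1: same side as bond 0)
β6 stroke at I1  (I1 outputs flow p/I1)
β2 stroke at J2  (J2 needs exactly one e-in)
β3 stroke at J3  (common-f at J3 fixed by 2)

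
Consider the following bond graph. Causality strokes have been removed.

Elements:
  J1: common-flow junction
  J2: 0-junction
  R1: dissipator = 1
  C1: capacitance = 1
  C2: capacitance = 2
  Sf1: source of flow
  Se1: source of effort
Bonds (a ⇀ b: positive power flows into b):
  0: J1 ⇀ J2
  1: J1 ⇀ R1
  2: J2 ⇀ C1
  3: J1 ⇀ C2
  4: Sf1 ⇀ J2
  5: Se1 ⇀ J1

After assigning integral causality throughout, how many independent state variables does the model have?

#4 |Sf1  (Sf1 (Sf) sets flow on bond)
#5 |J1  (source Se1 imposes e)
#2 |J2  (prefer integral on C1)
#0 |J1  (J2: bond 2 brought effort, rest push out)
#3 |J1  (C2: C, integral causality)
#1 |R1  (J1: last free bond brings flow in)

2  (C1, C2 all integral)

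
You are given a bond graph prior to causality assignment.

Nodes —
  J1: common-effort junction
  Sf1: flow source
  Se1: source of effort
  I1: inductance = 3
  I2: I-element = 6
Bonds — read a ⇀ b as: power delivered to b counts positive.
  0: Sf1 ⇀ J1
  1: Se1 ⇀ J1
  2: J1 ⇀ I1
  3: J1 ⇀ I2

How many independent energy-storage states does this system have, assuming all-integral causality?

2  (I1, I2 all integral)

b0 stroke→Sf1  (Sf1 (Sf) sets flow on bond)
b1 stroke→J1  (Se1: effort source, stroke at far end)
b2 stroke→I1  (0-jn J1 has e-setter on 1)
b3 stroke→I2  (0-jn J1 has e-setter on 1)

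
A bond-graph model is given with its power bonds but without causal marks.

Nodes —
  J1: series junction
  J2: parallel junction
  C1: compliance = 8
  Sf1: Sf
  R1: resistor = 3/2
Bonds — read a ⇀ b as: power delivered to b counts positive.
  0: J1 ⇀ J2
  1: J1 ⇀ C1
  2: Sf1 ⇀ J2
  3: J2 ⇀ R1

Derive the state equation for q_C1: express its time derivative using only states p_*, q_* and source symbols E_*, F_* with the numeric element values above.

b2 stroke→Sf1  (Sf1 (Sf) sets flow on bond)
b1 stroke→J1  (C1 outputs effort q/C1)
b0 stroke→J2  (J1 needs exactly one f-in)
b3 stroke→R1  (J2 effort already set via bond 0)

dq_C1/dt = -F_Sf1 - q_C1/12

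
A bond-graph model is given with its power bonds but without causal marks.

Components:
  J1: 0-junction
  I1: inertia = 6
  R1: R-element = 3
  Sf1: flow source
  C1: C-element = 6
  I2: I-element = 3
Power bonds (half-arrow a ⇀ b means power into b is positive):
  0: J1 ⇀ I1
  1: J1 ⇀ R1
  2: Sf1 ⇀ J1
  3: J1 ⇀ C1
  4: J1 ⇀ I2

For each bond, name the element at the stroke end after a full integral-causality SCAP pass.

#2 stroke→Sf1  (Sf1 (Sf) sets flow on bond)
#0 stroke→I1  (I1: I, integral causality)
#3 stroke→J1  (C1 integral (e out))
#1 stroke→R1  (common-e at J1 fixed by 3)
#4 stroke→I2  (0-jn J1 has e-setter on 3)

b0 stroke at I1
b1 stroke at R1
b2 stroke at Sf1
b3 stroke at J1
b4 stroke at I2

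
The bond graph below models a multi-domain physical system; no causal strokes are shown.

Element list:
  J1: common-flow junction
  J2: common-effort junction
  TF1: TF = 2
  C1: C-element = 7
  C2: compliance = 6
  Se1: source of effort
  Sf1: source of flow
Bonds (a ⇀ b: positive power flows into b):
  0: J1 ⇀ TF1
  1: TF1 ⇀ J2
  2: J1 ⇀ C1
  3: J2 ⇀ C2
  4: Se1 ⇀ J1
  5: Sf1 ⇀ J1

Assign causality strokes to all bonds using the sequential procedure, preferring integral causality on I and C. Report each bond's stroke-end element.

b4 |J1  (Se1 (Se) sets effort on bond)
b5 |Sf1  (Sf1 fixes flow; stroke at Sf1)
b0 |J1  (common-f at J1 fixed by 5)
b2 |J1  (common-f at J1 fixed by 5)
b1 |TF1  (through TF1, causality passes straight; one stroke at TF1)
b3 |J2  (only one effort-in slot at J2)

b0 stroke at J1
b1 stroke at TF1
b2 stroke at J1
b3 stroke at J2
b4 stroke at J1
b5 stroke at Sf1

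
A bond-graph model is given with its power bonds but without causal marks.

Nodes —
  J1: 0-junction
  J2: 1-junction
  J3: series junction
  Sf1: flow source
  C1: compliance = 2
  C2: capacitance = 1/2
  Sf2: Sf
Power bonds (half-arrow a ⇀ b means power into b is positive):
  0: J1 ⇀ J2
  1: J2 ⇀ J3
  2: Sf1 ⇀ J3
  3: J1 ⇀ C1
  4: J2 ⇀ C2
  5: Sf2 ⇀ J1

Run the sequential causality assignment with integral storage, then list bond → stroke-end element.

β2 stroke at Sf1  (source Sf1 imposes f)
β5 stroke at Sf2  (Sf2: flow source, stroke at near end)
β1 stroke at J3  (common-f at J3 fixed by 2)
β0 stroke at J2  (1-jn J2 has f-setter on 1)
β4 stroke at J2  (J2 flow already set via bond 1)
β3 stroke at J1  (J1: last free bond brings effort in)

#0 →J2
#1 →J3
#2 →Sf1
#3 →J1
#4 →J2
#5 →Sf2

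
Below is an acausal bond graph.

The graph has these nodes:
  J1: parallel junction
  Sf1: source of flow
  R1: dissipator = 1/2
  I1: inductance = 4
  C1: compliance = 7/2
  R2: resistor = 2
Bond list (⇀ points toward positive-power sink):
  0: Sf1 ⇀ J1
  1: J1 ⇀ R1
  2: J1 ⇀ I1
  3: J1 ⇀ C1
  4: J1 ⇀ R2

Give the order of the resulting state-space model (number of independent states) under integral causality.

2  (C1, I1 all integral)

β0 stroke at Sf1  (Sf1 fixes flow; stroke at Sf1)
β2 stroke at I1  (prefer integral on I1)
β3 stroke at J1  (C1 outputs effort q/C1)
β1 stroke at R1  (J1 effort already set via bond 3)
β4 stroke at R2  (J1: bond 3 brought effort, rest push out)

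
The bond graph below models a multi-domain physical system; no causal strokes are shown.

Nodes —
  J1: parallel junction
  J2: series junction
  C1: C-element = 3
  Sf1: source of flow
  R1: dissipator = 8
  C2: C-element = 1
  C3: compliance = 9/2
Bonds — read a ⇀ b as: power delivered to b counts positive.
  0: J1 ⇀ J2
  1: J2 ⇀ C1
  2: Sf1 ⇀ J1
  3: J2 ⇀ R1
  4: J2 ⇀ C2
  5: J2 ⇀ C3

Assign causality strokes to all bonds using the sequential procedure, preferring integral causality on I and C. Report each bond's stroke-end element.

#0 |J1
#1 |J2
#2 |Sf1
#3 |J2
#4 |J2
#5 |J2

β2 →Sf1  (Sf1 fixes flow; stroke at Sf1)
β0 →J1  (J1 needs exactly one e-in)
β1 →J2  (1-jn J2 has f-setter on 0)
β3 →J2  (J2: bond 0 brought flow, rest push out)
β4 →J2  (1-jn J2 has f-setter on 0)
β5 →J2  (J2: bond 0 brought flow, rest push out)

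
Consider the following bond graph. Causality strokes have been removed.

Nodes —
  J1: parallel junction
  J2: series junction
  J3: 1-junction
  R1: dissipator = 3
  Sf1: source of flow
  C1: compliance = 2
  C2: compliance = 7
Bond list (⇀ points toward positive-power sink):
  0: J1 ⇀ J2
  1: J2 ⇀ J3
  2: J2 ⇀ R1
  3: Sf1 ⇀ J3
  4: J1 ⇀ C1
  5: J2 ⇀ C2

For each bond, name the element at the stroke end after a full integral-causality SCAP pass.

#3 stroke at Sf1  (source Sf1 imposes f)
#1 stroke at J3  (1-jn J3 has f-setter on 3)
#0 stroke at J2  (common-f at J2 fixed by 1)
#2 stroke at J2  (common-f at J2 fixed by 1)
#5 stroke at J2  (1-jn J2 has f-setter on 1)
#4 stroke at J1  (J1: last free bond brings effort in)

bond 0 stroke at J2
bond 1 stroke at J3
bond 2 stroke at J2
bond 3 stroke at Sf1
bond 4 stroke at J1
bond 5 stroke at J2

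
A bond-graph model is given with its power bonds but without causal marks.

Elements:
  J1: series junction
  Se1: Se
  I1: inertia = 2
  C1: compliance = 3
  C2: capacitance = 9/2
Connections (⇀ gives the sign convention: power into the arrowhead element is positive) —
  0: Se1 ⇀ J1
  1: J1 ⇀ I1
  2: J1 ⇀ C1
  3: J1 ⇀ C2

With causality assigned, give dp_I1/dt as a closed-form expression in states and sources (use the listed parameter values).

dp_I1/dt = E_Se1 - q_C1/3 - 2*q_C2/9

bond 0 stroke at J1  (Se1: effort source, stroke at far end)
bond 1 stroke at I1  (prefer integral on I1)
bond 2 stroke at J1  (common-f at J1 fixed by 1)
bond 3 stroke at J1  (common-f at J1 fixed by 1)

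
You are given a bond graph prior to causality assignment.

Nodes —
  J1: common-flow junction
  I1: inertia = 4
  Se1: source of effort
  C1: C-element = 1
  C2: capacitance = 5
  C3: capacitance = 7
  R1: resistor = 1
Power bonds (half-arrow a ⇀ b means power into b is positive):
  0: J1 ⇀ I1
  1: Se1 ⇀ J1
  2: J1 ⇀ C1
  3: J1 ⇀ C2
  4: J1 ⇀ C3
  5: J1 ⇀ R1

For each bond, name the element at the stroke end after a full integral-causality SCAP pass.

b0 stroke→I1
b1 stroke→J1
b2 stroke→J1
b3 stroke→J1
b4 stroke→J1
b5 stroke→J1

β1 →J1  (source Se1 imposes e)
β0 →I1  (I1 outputs flow p/I1)
β2 →J1  (J1 flow already set via bond 0)
β3 →J1  (J1 flow already set via bond 0)
β4 →J1  (common-f at J1 fixed by 0)
β5 →J1  (J1 flow already set via bond 0)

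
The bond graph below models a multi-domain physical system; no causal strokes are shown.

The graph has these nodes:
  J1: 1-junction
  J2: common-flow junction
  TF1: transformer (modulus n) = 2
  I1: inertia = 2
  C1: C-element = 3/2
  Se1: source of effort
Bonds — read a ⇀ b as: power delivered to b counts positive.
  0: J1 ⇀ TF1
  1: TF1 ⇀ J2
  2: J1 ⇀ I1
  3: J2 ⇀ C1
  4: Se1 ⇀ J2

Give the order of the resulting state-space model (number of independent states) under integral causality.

2  (C1, I1 all integral)

β4 stroke at J2  (Se1 (Se) sets effort on bond)
β2 stroke at I1  (I1: I, integral causality)
β0 stroke at J1  (common-f at J1 fixed by 2)
β1 stroke at TF1  (TF1: transformer flips bond 0)
β3 stroke at J2  (J2: bond 1 brought flow, rest push out)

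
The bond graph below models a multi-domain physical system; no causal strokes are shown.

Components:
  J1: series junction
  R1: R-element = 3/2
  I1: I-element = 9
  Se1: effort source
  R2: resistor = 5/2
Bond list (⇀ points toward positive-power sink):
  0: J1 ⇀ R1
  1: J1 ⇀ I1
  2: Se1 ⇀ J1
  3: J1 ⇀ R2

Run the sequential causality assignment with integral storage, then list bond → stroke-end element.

#2 stroke at J1  (source Se1 imposes e)
#1 stroke at I1  (prefer integral on I1)
#0 stroke at J1  (1-jn J1 has f-setter on 1)
#3 stroke at J1  (J1: bond 1 brought flow, rest push out)

bond 0 stroke at J1
bond 1 stroke at I1
bond 2 stroke at J1
bond 3 stroke at J1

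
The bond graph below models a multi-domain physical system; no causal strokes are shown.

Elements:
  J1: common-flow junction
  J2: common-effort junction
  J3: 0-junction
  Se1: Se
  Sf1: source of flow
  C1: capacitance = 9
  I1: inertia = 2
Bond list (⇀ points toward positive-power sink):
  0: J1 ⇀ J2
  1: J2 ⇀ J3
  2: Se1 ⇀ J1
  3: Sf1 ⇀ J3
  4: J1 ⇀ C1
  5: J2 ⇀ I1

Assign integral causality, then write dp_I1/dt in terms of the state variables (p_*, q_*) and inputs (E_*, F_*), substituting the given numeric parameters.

bond 2 →J1  (Se1 fixes effort; stroke away)
bond 3 →Sf1  (Sf1 (Sf) sets flow on bond)
bond 1 →J3  (J3 needs exactly one e-in)
bond 4 →J1  (C1 integral (e out))
bond 0 →J2  (J1 needs exactly one f-in)
bond 5 →I1  (0-jn J2 has e-setter on 0)

dp_I1/dt = E_Se1 - q_C1/9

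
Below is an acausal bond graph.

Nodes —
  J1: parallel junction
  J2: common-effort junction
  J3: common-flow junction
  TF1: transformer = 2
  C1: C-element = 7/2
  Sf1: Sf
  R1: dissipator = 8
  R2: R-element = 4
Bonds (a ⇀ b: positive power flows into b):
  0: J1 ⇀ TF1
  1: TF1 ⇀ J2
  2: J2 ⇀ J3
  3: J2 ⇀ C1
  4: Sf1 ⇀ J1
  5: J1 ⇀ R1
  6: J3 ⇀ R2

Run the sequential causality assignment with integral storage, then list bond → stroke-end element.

#4 stroke at Sf1  (Sf1: flow source, stroke at near end)
#3 stroke at J2  (C1: C, integral causality)
#1 stroke at TF1  (J2 effort already set via bond 3)
#2 stroke at J3  (0-jn J2 has e-setter on 3)
#6 stroke at R2  (J3: last free bond brings flow in)
#0 stroke at J1  (TF1 one-in-one-out from 1)
#5 stroke at R1  (J1 effort already set via bond 0)

#0 stroke at J1
#1 stroke at TF1
#2 stroke at J3
#3 stroke at J2
#4 stroke at Sf1
#5 stroke at R1
#6 stroke at R2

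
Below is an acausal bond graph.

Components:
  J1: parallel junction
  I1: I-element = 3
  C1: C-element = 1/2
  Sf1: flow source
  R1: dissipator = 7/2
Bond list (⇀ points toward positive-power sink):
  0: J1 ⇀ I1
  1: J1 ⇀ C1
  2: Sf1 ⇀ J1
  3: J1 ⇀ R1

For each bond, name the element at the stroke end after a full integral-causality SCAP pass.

β2 stroke at Sf1  (source Sf1 imposes f)
β0 stroke at I1  (I1 outputs flow p/I1)
β1 stroke at J1  (prefer integral on C1)
β3 stroke at R1  (0-jn J1 has e-setter on 1)

β0 |I1
β1 |J1
β2 |Sf1
β3 |R1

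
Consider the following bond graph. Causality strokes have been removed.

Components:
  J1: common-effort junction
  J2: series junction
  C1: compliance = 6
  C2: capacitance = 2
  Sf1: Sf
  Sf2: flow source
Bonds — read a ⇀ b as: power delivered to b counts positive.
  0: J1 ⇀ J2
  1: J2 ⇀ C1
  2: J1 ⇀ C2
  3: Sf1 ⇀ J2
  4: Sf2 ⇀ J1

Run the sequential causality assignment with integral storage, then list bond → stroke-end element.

bond 0 |J2
bond 1 |J2
bond 2 |J1
bond 3 |Sf1
bond 4 |Sf2

β3 stroke at Sf1  (Sf1: flow source, stroke at near end)
β4 stroke at Sf2  (Sf2 (Sf) sets flow on bond)
β0 stroke at J2  (J2 flow already set via bond 3)
β1 stroke at J2  (1-jn J2 has f-setter on 3)
β2 stroke at J1  (closing 0-jn rule on J1)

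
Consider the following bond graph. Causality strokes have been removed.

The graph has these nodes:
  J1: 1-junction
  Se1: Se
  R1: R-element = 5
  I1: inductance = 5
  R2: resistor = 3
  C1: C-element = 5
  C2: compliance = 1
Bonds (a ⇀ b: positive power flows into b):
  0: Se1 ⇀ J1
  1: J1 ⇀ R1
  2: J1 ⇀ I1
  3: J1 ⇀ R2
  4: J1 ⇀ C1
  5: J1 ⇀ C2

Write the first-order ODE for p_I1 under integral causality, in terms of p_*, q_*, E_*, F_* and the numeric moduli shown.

bond 0 stroke→J1  (Se1 (Se) sets effort on bond)
bond 2 stroke→I1  (I1: I, integral causality)
bond 1 stroke→J1  (J1: bond 2 brought flow, rest push out)
bond 3 stroke→J1  (J1 flow already set via bond 2)
bond 4 stroke→J1  (1-jn J1 has f-setter on 2)
bond 5 stroke→J1  (1-jn J1 has f-setter on 2)

dp_I1/dt = E_Se1 - 8*p_I1/5 - q_C1/5 - q_C2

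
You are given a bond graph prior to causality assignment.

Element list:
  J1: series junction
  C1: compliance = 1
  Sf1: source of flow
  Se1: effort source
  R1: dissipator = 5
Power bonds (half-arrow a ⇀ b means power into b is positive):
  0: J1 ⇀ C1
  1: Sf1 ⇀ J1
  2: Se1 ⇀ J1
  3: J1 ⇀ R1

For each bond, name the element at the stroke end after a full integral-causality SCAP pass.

#0 stroke→J1
#1 stroke→Sf1
#2 stroke→J1
#3 stroke→J1

b1 →Sf1  (source Sf1 imposes f)
b2 →J1  (source Se1 imposes e)
b0 →J1  (1-jn J1 has f-setter on 1)
b3 →J1  (1-jn J1 has f-setter on 1)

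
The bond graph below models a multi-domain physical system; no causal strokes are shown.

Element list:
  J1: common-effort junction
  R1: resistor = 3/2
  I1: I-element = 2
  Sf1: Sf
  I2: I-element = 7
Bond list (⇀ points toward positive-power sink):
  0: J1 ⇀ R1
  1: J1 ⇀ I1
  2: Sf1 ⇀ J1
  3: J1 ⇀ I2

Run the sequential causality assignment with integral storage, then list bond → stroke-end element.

b2 stroke→Sf1  (Sf1 (Sf) sets flow on bond)
b1 stroke→I1  (I1 integral (f out))
b3 stroke→I2  (I2 integral (f out))
b0 stroke→J1  (J1 needs exactly one e-in)

β0 |J1
β1 |I1
β2 |Sf1
β3 |I2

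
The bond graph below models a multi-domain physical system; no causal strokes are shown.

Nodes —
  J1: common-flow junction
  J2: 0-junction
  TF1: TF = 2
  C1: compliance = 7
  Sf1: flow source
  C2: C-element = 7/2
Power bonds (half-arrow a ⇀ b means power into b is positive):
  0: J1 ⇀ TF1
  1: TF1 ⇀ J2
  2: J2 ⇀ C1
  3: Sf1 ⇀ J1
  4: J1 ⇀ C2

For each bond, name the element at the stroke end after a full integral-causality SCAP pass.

#0 |J1
#1 |TF1
#2 |J2
#3 |Sf1
#4 |J1

b3 →Sf1  (source Sf1 imposes f)
b0 →J1  (J1 flow already set via bond 3)
b4 →J1  (J1 flow already set via bond 3)
b1 →TF1  (TF1: transformer flips bond 0)
b2 →J2  (closing 0-jn rule on J2)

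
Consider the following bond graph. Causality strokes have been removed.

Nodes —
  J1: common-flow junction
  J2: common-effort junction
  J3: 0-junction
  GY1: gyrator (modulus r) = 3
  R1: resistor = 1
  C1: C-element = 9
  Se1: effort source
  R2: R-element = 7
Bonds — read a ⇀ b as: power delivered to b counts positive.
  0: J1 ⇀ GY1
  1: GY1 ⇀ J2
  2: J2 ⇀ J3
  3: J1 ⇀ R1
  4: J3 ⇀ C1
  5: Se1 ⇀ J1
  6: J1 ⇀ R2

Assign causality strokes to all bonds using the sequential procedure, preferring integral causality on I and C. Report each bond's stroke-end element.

β5 |J1  (source Se1 imposes e)
β4 |J3  (C1 integral (e out))
β2 |J2  (J3: bond 4 brought effort, rest push out)
β1 |GY1  (J2 effort already set via bond 2)
β0 |GY1  (GY1: gyrator matches bond 1)
β3 |J1  (1-jn J1 has f-setter on 0)
β6 |J1  (J1: bond 0 brought flow, rest push out)

b0 stroke→GY1
b1 stroke→GY1
b2 stroke→J2
b3 stroke→J1
b4 stroke→J3
b5 stroke→J1
b6 stroke→J1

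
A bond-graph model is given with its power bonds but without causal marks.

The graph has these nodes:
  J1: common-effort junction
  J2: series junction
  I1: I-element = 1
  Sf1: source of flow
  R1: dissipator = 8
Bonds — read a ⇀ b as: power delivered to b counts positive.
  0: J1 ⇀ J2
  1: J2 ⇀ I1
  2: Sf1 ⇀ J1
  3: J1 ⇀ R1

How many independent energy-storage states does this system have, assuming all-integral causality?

1  (I1 all integral)

b2 stroke→Sf1  (Sf1: flow source, stroke at near end)
b1 stroke→I1  (I1 integral (f out))
b0 stroke→J2  (J2: bond 1 brought flow, rest push out)
b3 stroke→J1  (only one effort-in slot at J1)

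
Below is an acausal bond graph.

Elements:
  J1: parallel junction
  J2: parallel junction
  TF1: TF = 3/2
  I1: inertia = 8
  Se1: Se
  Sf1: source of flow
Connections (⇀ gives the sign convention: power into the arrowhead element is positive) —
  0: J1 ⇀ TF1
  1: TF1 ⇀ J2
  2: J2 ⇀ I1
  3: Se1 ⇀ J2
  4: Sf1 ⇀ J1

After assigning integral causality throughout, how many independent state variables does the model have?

β3 |J2  (source Se1 imposes e)
β4 |Sf1  (source Sf1 imposes f)
β0 |J1  (only one effort-in slot at J1)
β1 |TF1  (J2: bond 3 brought effort, rest push out)
β2 |I1  (J2 effort already set via bond 3)

1  (I1 all integral)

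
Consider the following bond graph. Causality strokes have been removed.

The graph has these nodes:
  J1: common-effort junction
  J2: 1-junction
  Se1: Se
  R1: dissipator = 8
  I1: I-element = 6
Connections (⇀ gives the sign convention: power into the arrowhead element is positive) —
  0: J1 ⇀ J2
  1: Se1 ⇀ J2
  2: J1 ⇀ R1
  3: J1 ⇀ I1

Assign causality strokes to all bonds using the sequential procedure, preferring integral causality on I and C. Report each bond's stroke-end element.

β0 stroke→J1
β1 stroke→J2
β2 stroke→R1
β3 stroke→I1

#1 stroke at J2  (Se1 fixes effort; stroke away)
#0 stroke at J1  (J2 needs exactly one f-in)
#2 stroke at R1  (common-e at J1 fixed by 0)
#3 stroke at I1  (J1: bond 0 brought effort, rest push out)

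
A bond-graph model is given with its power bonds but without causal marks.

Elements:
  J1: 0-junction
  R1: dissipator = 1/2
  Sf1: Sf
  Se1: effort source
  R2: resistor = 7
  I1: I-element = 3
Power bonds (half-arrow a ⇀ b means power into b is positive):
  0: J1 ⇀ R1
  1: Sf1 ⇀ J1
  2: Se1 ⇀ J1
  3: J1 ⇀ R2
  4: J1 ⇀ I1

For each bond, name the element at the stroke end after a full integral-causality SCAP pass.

b1 |Sf1  (Sf1 (Sf) sets flow on bond)
b2 |J1  (Se1 (Se) sets effort on bond)
b0 |R1  (0-jn J1 has e-setter on 2)
b3 |R2  (0-jn J1 has e-setter on 2)
b4 |I1  (0-jn J1 has e-setter on 2)

bond 0 stroke→R1
bond 1 stroke→Sf1
bond 2 stroke→J1
bond 3 stroke→R2
bond 4 stroke→I1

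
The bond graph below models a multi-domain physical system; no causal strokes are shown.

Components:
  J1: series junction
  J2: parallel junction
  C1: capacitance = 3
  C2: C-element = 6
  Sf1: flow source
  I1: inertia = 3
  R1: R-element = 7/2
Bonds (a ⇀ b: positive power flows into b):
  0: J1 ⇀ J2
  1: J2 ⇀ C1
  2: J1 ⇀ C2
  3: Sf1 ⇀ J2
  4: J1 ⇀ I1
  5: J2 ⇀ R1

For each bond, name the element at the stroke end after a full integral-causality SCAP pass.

β0 |J1
β1 |J2
β2 |J1
β3 |Sf1
β4 |I1
β5 |R1

b3 stroke at Sf1  (Sf1 fixes flow; stroke at Sf1)
b1 stroke at J2  (C1 outputs effort q/C1)
b0 stroke at J1  (common-e at J2 fixed by 1)
b5 stroke at R1  (J2 effort already set via bond 1)
b2 stroke at J1  (C2: C, integral causality)
b4 stroke at I1  (J1 needs exactly one f-in)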